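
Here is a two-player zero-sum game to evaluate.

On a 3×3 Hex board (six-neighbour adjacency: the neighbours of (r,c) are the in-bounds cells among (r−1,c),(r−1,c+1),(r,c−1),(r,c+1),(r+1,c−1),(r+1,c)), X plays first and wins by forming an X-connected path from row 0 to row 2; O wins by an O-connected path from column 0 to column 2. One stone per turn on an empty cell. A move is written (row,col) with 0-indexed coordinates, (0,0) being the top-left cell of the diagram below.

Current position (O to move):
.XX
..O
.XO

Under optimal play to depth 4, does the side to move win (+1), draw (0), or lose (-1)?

ply 1, O at .XX/..O/.XO | (0,0)=-1→OXX/..O/.XO; (1,0)=-1→.XX/O.O/.XO; (1,1)=+1→.XX/.OO/.XO*; (2,0)=-1→.XX/..O/OXO
ply 2, X at .XX/.OO/.XO | (0,0)=-1→XXX/.OO/.XO*; (1,0)=-1→.XX/XOO/.XO; (2,0)=-1→.XX/.OO/XXO
ply 3, O at XXX/.OO/.XO | (1,0)=+1→XXX/OOO/.XO*; (2,0)=+1→XXX/.OO/OXO
ply 4: XXX/OOO/.XO is terminal -1 (X); from .XX/..O/.XO depth 4

value(.XX/..O/.XO, O) = +1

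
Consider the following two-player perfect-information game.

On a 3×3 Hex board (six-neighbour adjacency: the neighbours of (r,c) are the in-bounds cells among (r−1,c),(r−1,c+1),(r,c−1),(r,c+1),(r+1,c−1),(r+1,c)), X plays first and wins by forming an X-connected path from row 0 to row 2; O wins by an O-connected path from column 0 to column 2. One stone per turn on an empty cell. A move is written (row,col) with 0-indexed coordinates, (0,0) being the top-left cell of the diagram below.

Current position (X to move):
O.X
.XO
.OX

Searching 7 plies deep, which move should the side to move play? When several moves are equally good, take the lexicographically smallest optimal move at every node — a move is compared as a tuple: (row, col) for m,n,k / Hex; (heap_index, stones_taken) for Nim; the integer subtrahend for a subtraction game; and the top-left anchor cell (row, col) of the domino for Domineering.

X's best at [O.X/.XO/.OX]: (2,0)

[O.X/.XO/.OX] X move#1: (0,1):-1/OXX/.XO/.OX, (1,0):-1/O.X/XXO/.OX, (2,0):+1/O.X/.XO/XOX*
[O.X/.XO/XOX] end (terminal -1, O#2); searched O.X/.XO/.OX to 7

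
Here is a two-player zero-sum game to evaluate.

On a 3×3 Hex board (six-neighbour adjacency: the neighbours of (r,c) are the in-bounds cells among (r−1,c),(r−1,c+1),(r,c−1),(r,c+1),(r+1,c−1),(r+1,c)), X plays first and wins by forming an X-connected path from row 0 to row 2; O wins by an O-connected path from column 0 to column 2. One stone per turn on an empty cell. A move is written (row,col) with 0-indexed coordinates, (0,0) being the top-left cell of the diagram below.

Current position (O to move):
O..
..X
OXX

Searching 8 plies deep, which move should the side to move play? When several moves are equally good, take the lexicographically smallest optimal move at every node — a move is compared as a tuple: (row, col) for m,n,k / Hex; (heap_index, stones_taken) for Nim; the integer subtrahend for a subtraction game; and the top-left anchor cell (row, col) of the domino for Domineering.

O's best at [O../..X/OXX]: (0,2)

ply 1, O at O../..X/OXX | (0,1)=-1→OO./..X/OXX; (0,2)=+1→O.O/..X/OXX*; (1,0)=-1→O../O.X/OXX; (1,1)=-1→O../.OX/OXX
ply 2, X at O.O/..X/OXX | (0,1)=-1→OXO/..X/OXX*; (1,0)=-1→O.O/X.X/OXX; (1,1)=-1→O.O/.XX/OXX
ply 3, O at OXO/..X/OXX | (1,0)=-1→OXO/O.X/OXX; (1,1)=+1→OXO/.OX/OXX*
ply 4: OXO/.OX/OXX is terminal -1 (X); from O../..X/OXX depth 8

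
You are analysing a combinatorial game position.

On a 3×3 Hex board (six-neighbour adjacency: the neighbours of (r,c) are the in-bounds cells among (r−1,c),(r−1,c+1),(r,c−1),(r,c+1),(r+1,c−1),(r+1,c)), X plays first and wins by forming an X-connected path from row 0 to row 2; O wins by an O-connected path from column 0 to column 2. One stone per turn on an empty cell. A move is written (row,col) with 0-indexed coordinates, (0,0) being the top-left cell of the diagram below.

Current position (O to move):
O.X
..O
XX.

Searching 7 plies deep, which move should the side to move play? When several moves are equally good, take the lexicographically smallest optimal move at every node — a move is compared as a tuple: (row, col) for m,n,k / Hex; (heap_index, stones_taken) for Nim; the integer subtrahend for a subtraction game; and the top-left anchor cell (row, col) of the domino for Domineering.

O's best at [O.X/..O/XX.]: (1,1)

ply 1, O at O.X/..O/XX. | (0,1)=-1→OOX/..O/XX.; (1,0)=-1→O.X/O.O/XX.; (1,1)=+1→O.X/.OO/XX.*; (2,2)=-1→O.X/..O/XXO
ply 2, X at O.X/.OO/XX. | (0,1)=-1→OXX/.OO/XX.*; (1,0)=-1→O.X/XOO/XX.; (2,2)=-1→O.X/.OO/XXX
ply 3, O at OXX/.OO/XX. | (1,0)=+1→OXX/OOO/XX.*; (2,2)=-1→OXX/.OO/XXO
ply 4: OXX/OOO/XX. is terminal -1 (X); from O.X/..O/XX. depth 7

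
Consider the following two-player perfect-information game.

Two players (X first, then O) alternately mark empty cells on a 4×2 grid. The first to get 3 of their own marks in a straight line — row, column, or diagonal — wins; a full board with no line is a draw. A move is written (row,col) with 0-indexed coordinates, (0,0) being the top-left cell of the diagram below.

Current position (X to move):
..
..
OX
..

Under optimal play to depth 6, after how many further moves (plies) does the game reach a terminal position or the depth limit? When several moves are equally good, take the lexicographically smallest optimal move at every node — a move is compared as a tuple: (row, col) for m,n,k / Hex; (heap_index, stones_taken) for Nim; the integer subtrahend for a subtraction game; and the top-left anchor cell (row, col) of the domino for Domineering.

PV length from [../../OX/..]: 3 plies

p1 X@[../../OX/..]: (0,0)[X./../OX/..]+0 (0,1)[.X/../OX/..]+0 (1,0)[../X./OX/..]+0 (1,1)[../.X/OX/..]+1* (3,0)[../../OX/X.]+0 (3,1)[../../OX/.X]+0
p2 O@[../.X/OX/..]: (0,0)[O./.X/OX/..]-1* (0,1)[.O/.X/OX/..]-1 (1,0)[../OX/OX/..]-1 (3,0)[../.X/OX/O.]-1 (3,1)[../.X/OX/.O]-1
p3 X@[O./.X/OX/..]: (0,1)[OX/.X/OX/..]+1* (1,0)[O./XX/OX/..]+1 (3,0)[O./.X/OX/X.]-1 (3,1)[O./.X/OX/.X]+1
p4 O@[OX/.X/OX/..] terminal -1; root [../../OX/..] d6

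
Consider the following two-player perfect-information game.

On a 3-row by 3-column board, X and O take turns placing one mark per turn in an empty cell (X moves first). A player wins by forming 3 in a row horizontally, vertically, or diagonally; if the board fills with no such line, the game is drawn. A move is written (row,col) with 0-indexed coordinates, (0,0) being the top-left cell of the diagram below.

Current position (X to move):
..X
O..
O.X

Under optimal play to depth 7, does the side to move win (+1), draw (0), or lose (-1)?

value(..X/O../O.X, X) = +1

p1 X@[..X/O../O.X]: (0,0)[X.X/O../O.X]+1* (0,1)[.XX/O../O.X]-1 (1,1)[..X/OX./O.X]-1 (1,2)[..X/O.X/O.X]+1 (2,1)[..X/O../OXX]-1
p2 O@[X.X/O../O.X]: (0,1)[XOX/O../O.X]-1* (1,1)[X.X/OO./O.X]-1 (1,2)[X.X/O.O/O.X]-1 (2,1)[X.X/O../OOX]-1
p3 X@[XOX/O../O.X]: (1,1)[XOX/OX./O.X]+1* (1,2)[XOX/O.X/O.X]+1 (2,1)[XOX/O../OXX]+1
p4 O@[XOX/OX./O.X] terminal -1; root [..X/O../O.X] d7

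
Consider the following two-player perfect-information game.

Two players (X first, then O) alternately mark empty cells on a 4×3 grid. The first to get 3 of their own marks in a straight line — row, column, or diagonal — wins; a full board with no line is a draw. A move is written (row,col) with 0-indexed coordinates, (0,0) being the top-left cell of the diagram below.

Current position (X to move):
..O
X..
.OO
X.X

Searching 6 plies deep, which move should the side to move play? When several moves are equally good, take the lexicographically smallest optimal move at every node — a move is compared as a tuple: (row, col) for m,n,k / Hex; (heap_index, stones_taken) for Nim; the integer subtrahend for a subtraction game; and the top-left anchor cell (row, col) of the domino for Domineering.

ply 1, X at ..O/X../.OO/X.X | (0,0)=-1→X.O/X../.OO/X.X; (0,1)=-1→.XO/X../.OO/X.X; (1,1)=-1→..O/XX./.OO/X.X; (1,2)=-1→..O/X.X/.OO/X.X; (2,0)=+1→..O/X../XOO/X.X*; (3,1)=+1→..O/X../.OO/XXX
ply 2: ..O/X../XOO/X.X is terminal -1 (O); from ..O/X../.OO/X.X depth 6

X's best at [..O/X../.OO/X.X]: (2,0)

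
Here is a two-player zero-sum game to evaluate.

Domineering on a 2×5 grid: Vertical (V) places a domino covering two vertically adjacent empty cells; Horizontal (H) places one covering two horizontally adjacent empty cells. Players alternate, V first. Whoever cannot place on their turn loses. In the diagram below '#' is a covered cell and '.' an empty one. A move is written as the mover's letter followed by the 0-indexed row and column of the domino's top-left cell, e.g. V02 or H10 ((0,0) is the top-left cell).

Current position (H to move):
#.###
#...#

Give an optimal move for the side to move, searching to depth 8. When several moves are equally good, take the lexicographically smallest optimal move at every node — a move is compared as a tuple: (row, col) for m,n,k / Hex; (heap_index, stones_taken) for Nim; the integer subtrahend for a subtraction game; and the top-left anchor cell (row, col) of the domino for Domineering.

ply 1, H at #.###/#...# | H11=+1→#.###/###.#*; H12=-1→#.###/#.###
ply 2: #.###/###.# is terminal -1 (V); from #.###/#...# depth 8

H's best at [#.###/#...#]: H11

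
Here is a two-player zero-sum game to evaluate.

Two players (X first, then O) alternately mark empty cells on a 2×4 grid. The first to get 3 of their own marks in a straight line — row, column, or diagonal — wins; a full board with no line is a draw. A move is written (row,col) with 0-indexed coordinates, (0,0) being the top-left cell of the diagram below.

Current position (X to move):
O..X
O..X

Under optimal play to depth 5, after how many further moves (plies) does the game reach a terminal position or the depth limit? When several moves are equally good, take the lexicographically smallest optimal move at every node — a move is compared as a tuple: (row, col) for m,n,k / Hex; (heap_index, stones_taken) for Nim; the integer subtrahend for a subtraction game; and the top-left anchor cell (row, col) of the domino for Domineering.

ply 1, X at O..X/O..X | (0,1)=+0→OX.X/O..X*; (0,2)=+0→O.XX/O..X; (1,1)=+0→O..X/OX.X; (1,2)=+0→O..X/O.XX
ply 2, O at OX.X/O..X | (0,2)=+0→OXOX/O..X*; (1,1)=-1→OX.X/OO.X; (1,2)=-1→OX.X/O.OX
ply 3, X at OXOX/O..X | (1,1)=+0→OXOX/OX.X*; (1,2)=+0→OXOX/O.XX
ply 4, O at OXOX/OX.X | (1,2)=+0→OXOX/OXOX*
ply 5: OXOX/OXOX is terminal +0 (X); from O..X/O..X depth 5

PV length from [O..X/O..X]: 4 plies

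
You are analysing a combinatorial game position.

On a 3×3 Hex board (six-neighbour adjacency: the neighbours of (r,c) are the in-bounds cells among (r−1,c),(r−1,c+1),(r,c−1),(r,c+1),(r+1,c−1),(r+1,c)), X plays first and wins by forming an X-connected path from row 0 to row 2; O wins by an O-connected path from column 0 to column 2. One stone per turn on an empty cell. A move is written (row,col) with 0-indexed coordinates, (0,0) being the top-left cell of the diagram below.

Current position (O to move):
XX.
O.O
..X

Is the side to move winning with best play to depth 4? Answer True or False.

O winning at [XX./O.O/..X]: True

p1 O@[XX./O.O/..X]: (0,2)[XXO/O.O/..X]-1 (1,1)[XX./OOO/..X]+1* (2,0)[XX./O.O/O.X]+1 (2,1)[XX./O.O/.OX]+1
p2 X@[XX./OOO/..X] terminal -1; root [XX./O.O/..X] d4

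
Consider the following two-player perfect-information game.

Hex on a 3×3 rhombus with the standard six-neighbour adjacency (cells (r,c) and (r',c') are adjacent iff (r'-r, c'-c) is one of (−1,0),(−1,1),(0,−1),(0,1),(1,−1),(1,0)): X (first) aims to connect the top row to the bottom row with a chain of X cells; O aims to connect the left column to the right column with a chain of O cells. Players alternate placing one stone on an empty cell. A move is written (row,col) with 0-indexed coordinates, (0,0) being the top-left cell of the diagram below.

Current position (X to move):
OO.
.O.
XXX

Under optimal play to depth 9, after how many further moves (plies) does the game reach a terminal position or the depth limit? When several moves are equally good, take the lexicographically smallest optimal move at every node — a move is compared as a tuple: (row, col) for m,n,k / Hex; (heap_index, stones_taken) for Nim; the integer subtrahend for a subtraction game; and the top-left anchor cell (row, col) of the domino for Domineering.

ply 1, X at OO./.O./XXX | (0,2)=-1→OOX/.O./XXX*; (1,0)=-1→OO./XO./XXX; (1,2)=-1→OO./.OX/XXX
ply 2, O at OOX/.O./XXX | (1,0)=-1→OOX/OO./XXX; (1,2)=+1→OOX/.OO/XXX*
ply 3: OOX/.OO/XXX is terminal -1 (X); from OO./.O./XXX depth 9

PV length from [OO./.O./XXX]: 2 plies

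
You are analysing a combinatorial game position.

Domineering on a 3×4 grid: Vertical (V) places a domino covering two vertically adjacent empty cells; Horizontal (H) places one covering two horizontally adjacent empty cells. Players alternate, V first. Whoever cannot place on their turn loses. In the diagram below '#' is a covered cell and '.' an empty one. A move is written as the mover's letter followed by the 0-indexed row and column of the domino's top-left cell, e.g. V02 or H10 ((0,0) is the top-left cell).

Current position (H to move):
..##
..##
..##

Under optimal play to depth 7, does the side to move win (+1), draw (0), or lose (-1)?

value(..##/..##/..##, H) = +1

ply 1, H at ..##/..##/..## | H00=-1→####/..##/..##; H10=+1→..##/####/..##*; H20=-1→..##/..##/####
ply 2: ..##/####/..## is terminal -1 (V); from ..##/..##/..## depth 7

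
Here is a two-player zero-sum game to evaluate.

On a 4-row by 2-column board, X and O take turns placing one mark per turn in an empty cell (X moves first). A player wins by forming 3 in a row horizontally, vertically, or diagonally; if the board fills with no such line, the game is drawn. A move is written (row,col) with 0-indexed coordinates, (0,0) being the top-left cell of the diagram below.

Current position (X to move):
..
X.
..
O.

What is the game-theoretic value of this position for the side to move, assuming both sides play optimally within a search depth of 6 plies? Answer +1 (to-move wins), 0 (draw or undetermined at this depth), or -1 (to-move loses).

value(../X./../O., X) = 0

ply 1, X at ../X./../O. | (0,0)=+0→X./X./../O.*; (0,1)=+0→.X/X./../O.; (1,1)=+0→../XX/../O.; (2,0)=+0→../X./X./O.; (2,1)=+0→../X./.X/O.; (3,1)=+0→../X./../OX
ply 2, O at X./X./../O. | (0,1)=-1→XO/X./../O.; (1,1)=-1→X./XO/../O.; (2,0)=+0→X./X./O./O.*; (2,1)=-1→X./X./.O/O.; (3,1)=-1→X./X./../OO
ply 3, X at X./X./O./O. | (0,1)=+0→XX/X./O./O.*; (1,1)=+0→X./XX/O./O.; (2,1)=+0→X./X./OX/O.; (3,1)=+0→X./X./O./OX
ply 4, O at XX/X./O./O. | (1,1)=+0→XX/XO/O./O.*; (2,1)=+0→XX/X./OO/O.; (3,1)=+0→XX/X./O./OO
ply 5, X at XX/XO/O./O. | (2,1)=+0→XX/XO/OX/O.*; (3,1)=+0→XX/XO/O./OX
ply 6, O at XX/XO/OX/O. | (3,1)=+0→XX/XO/OX/OO*
ply 7: XX/XO/OX/OO is terminal +0 (X); from ../X./../O. depth 6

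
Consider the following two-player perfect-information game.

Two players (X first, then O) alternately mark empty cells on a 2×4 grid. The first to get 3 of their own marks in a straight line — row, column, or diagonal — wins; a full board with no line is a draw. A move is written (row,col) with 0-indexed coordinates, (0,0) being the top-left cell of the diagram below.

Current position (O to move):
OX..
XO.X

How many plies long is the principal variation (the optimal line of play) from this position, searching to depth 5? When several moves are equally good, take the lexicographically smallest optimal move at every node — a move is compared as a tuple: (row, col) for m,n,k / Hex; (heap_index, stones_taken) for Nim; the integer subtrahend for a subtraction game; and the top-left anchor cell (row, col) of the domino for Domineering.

PV length from [OX../XO.X]: 3 plies

p1 O@[OX../XO.X]: (0,2)[OXO./XO.X]+0* (0,3)[OX.O/XO.X]+0 (1,2)[OX../XOOX]+0
p2 X@[OXO./XO.X]: (0,3)[OXOX/XO.X]+0* (1,2)[OXO./XOXX]+0
p3 O@[OXOX/XO.X]: (1,2)[OXOX/XOOX]+0*
p4 X@[OXOX/XOOX] terminal +0; root [OX../XO.X] d5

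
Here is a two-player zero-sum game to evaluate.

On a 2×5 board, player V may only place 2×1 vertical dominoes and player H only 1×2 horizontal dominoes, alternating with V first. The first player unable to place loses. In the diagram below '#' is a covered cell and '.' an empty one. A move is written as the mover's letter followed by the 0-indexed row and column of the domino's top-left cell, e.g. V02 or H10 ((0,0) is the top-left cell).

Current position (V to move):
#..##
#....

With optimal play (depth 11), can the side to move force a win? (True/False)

[#..##/#....] V move#1: V01:-1/##.##/##..., V02:+1/#.###/#.#..*
[#.###/#.#..] H move#2: H13:-1/#.###/#.###*
[#.###/#.###] V move#3: V01:+1/#####/#####*
[#####/#####] end (terminal -1, H#4); searched #..##/#.... to 11

V winning at [#..##/#....]: True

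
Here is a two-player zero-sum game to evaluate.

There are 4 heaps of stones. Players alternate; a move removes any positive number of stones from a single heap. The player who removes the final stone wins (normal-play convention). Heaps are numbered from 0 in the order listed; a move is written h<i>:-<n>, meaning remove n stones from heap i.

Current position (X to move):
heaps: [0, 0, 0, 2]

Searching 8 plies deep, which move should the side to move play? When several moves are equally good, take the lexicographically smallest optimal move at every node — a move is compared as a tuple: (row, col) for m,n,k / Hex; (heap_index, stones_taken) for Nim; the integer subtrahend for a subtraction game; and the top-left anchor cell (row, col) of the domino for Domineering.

X's best at [(0,0,0,2)]: h3:-2

ply 1, X at (0,0,0,2) | h3:-1=-1→(0,0,0,1); h3:-2=+1→(0,0,0,0)*
ply 2: (0,0,0,0) is terminal -1 (O); from (0,0,0,2) depth 8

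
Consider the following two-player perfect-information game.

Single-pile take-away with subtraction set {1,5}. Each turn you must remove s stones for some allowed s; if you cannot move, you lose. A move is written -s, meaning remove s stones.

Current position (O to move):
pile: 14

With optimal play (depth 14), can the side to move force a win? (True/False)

[14] O move#1: -1:-1/13*, -5:-1/9
[13] X move#2: -1:+1/12*, -5:+1/8
[12] O move#3: -1:-1/11*, -5:-1/7
[11] X move#4: -1:+1/10*, -5:+1/6
[10] O move#5: -1:-1/9*, -5:-1/5
[9] X move#6: -1:+1/8*, -5:+1/4
[8] O move#7: -1:-1/7*, -5:-1/3
[7] X move#8: -1:+1/6*, -5:+1/2
[6] O move#9: -1:-1/5*, -5:-1/1
[5] X move#10: -1:+1/4*, -5:+1/0
[4] O move#11: -1:-1/3*
[3] X move#12: -1:+1/2*
[2] O move#13: -1:-1/1*
[1] X move#14: -1:+1/0*
[0] end (terminal -1, O#15); searched 14 to 14

O winning at [14]: False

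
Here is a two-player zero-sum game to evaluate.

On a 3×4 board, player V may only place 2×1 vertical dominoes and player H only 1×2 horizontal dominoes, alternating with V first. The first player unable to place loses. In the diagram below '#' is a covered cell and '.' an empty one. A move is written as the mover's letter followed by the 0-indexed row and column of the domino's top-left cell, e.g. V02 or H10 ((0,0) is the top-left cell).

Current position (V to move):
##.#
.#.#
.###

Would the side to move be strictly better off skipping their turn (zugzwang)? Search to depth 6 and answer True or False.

p1 V@[##.#/.#.#/.###]: V02[####/.###/.###]+1* V10[##.#/##.#/####]+1
p2 H@[####/.###/.###] terminal -1; root [##.#/.#.#/.###] d6
pass branch (H moves first from the same position):
  | p1 H@[##.#/.#.#/.###] terminal -1; root [##.#/.#.#/.###] d6
V moving scores +1; V passing scores +1

zugzwang(##.#/.#.#/.###, V) = False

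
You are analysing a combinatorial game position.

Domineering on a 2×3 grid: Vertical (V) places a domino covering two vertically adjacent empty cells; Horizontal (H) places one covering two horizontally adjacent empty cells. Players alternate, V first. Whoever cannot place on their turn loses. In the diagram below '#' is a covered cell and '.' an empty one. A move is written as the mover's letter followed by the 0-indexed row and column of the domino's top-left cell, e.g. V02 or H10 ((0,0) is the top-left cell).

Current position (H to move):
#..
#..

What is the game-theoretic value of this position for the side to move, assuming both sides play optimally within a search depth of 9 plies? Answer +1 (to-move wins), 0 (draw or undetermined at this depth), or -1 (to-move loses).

ply 1, H at #../#.. | H01=+1→###/#..*; H11=+1→#../###
ply 2: ###/#.. is terminal -1 (V); from #../#.. depth 9

value(#../#.., H) = +1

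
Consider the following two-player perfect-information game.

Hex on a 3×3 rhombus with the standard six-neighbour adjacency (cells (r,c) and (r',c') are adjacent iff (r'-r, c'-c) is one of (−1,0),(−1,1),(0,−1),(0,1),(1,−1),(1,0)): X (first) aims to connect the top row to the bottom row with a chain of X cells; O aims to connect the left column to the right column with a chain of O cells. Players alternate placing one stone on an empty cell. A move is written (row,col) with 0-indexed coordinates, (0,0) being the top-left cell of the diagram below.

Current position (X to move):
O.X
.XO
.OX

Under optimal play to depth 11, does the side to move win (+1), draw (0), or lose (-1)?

value(O.X/.XO/.OX, X) = +1

ply 1, X at O.X/.XO/.OX | (0,1)=-1→OXX/.XO/.OX; (1,0)=-1→O.X/XXO/.OX; (2,0)=+1→O.X/.XO/XOX*
ply 2: O.X/.XO/XOX is terminal -1 (O); from O.X/.XO/.OX depth 11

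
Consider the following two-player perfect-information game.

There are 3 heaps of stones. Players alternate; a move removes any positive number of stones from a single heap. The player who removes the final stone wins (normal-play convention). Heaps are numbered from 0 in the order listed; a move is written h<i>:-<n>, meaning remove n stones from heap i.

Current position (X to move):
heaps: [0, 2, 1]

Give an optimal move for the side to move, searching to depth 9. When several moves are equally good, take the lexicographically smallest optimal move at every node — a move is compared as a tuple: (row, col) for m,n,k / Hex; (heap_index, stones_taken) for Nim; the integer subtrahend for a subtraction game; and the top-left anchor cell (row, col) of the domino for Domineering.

[(0,2,1)] X move#1: h1:-1:+1/(0,1,1)*, h1:-2:-1/(0,0,1), h2:-1:-1/(0,2,0)
[(0,1,1)] O move#2: h1:-1:-1/(0,0,1)*, h2:-1:-1/(0,1,0)
[(0,0,1)] X move#3: h2:-1:+1/(0,0,0)*
[(0,0,0)] end (terminal -1, O#4); searched (0,2,1) to 9

X's best at [(0,2,1)]: h1:-1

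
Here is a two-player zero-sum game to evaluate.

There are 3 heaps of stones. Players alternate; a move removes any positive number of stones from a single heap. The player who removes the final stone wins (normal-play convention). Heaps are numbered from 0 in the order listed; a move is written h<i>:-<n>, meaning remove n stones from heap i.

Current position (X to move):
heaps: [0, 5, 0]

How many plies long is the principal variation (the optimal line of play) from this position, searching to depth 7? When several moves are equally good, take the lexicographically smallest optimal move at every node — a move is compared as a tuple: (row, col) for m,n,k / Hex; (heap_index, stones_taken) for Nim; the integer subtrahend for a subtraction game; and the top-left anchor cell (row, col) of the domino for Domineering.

[(0,5,0)] X move#1: h1:-1:-1/(0,4,0), h1:-2:-1/(0,3,0), h1:-3:-1/(0,2,0), h1:-4:-1/(0,1,0), h1:-5:+1/(0,0,0)*
[(0,0,0)] end (terminal -1, O#2); searched (0,5,0) to 7

PV length from [(0,5,0)]: 1 ply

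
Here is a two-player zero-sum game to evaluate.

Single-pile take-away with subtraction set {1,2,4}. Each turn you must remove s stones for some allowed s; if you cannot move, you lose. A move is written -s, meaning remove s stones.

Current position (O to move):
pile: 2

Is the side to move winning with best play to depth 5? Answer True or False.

O winning at [2]: True

ply 1, O at 2 | -1=-1→1; -2=+1→0*
ply 2: 0 is terminal -1 (X); from 2 depth 5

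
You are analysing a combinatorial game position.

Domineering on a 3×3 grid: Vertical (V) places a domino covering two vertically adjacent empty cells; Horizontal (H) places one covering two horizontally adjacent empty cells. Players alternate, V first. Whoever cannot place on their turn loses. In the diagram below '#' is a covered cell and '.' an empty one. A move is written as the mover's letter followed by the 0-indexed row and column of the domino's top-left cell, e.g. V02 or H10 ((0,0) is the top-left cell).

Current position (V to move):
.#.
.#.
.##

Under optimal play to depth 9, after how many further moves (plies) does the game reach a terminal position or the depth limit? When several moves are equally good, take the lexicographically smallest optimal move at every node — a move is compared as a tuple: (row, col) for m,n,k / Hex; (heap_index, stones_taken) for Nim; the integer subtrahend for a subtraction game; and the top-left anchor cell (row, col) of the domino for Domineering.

PV length from [.#./.#./.##]: 1 ply

ply 1, V at .#./.#./.## | V00=+1→##./##./.##*; V02=+1→.##/.##/.##; V10=+1→.#./##./###
ply 2: ##./##./.## is terminal -1 (H); from .#./.#./.## depth 9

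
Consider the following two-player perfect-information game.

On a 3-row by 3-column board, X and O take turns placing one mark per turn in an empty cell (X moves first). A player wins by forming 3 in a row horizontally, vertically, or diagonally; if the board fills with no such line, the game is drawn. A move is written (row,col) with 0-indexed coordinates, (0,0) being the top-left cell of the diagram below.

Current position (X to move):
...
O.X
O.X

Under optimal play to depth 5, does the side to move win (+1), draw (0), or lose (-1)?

value(.../O.X/O.X, X) = +1

[.../O.X/O.X] X move#1: (0,0):+1/X../O.X/O.X*, (0,1):-1/.X./O.X/O.X, (0,2):+1/..X/O.X/O.X, (1,1):-1/.../OXX/O.X, (2,1):-1/.../O.X/OXX
[X../O.X/O.X] O move#2: (0,1):-1/XO./O.X/O.X*, (0,2):-1/X.O/O.X/O.X, (1,1):-1/X../OOX/O.X, (2,1):-1/X../O.X/OOX
[XO./O.X/O.X] X move#3: (0,2):+1/XOX/O.X/O.X*, (1,1):+1/XO./OXX/O.X, (2,1):+1/XO./O.X/OXX
[XOX/O.X/O.X] end (terminal -1, O#4); searched .../O.X/O.X to 5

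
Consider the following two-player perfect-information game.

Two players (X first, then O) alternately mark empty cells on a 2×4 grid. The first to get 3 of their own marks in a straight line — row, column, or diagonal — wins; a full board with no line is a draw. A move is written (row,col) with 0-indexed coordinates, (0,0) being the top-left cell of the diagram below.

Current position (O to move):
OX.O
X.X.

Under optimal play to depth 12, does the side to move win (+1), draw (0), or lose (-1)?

value(OX.O/X.X., O) = 0

[OX.O/X.X.] O move#1: (0,2):-1/OXOO/X.X., (1,1):+0/OX.O/XOX.*, (1,3):-1/OX.O/X.XO
[OX.O/XOX.] X move#2: (0,2):+0/OXXO/XOX.*, (1,3):+0/OX.O/XOXX
[OXXO/XOX.] O move#3: (1,3):+0/OXXO/XOXO*
[OXXO/XOXO] end (terminal +0, X#4); searched OX.O/X.X. to 12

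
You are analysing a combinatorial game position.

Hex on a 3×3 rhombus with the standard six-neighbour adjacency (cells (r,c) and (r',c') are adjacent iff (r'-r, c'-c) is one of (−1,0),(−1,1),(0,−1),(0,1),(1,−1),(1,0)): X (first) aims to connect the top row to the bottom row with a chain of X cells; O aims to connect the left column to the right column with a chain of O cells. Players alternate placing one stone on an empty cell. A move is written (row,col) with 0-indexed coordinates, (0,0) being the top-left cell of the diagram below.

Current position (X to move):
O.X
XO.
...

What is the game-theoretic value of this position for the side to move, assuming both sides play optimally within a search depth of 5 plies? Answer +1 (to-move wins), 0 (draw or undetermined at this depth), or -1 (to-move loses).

value(O.X/XO./..., X) = +1

p1 X@[O.X/XO./...]: (0,1)[OXX/XO./...]+1* (1,2)[O.X/XOX/...]+1 (2,0)[O.X/XO./X..]+1 (2,1)[O.X/XO./.X.]-1 (2,2)[O.X/XO./..X]-1
p2 O@[OXX/XO./...]: (1,2)[OXX/XOO/...]-1* (2,0)[OXX/XO./O..]-1 (2,1)[OXX/XO./.O.]-1 (2,2)[OXX/XO./..O]-1
p3 X@[OXX/XOO/...]: (2,0)[OXX/XOO/X..]+1* (2,1)[OXX/XOO/.X.]-1 (2,2)[OXX/XOO/..X]-1
p4 O@[OXX/XOO/X..] terminal -1; root [O.X/XO./...] d5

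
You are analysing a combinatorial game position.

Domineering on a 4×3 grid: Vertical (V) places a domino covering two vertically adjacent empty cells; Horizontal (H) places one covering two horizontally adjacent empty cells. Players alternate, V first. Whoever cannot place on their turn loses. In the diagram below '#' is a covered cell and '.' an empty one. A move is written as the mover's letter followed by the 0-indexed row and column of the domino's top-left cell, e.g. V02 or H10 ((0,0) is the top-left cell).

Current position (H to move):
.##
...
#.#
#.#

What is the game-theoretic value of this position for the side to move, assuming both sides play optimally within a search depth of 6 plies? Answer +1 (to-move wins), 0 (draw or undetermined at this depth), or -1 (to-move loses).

ply 1, H at .##/.../#.#/#.# | H10=-1→.##/##./#.#/#.#*; H11=-1→.##/.##/#.#/#.#
ply 2, V at .##/##./#.#/#.# | V21=+1→.##/##./###/###*
ply 3: .##/##./###/### is terminal -1 (H); from .##/.../#.#/#.# depth 6

value(.##/.../#.#/#.#, H) = -1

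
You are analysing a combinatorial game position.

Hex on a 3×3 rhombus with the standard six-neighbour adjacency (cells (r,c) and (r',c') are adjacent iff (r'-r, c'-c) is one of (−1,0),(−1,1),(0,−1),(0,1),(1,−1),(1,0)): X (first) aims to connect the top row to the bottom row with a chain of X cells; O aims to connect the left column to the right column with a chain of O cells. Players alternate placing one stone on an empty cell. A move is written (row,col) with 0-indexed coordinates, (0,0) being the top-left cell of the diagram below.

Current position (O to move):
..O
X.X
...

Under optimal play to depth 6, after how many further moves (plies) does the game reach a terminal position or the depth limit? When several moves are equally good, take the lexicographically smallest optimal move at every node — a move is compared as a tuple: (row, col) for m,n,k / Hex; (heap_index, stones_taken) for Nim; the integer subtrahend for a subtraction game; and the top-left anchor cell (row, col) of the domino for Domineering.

p1 O@[..O/X.X/...]: (0,0)[O.O/X.X/...]-1* (0,1)[.OO/X.X/...]-1 (1,1)[..O/XOX/...]-1 (2,0)[..O/X.X/O..]-1 (2,1)[..O/X.X/.O.]-1 (2,2)[..O/X.X/..O]-1
p2 X@[O.O/X.X/...]: (0,1)[OXO/X.X/...]+1* (1,1)[O.O/XXX/...]-1 (2,0)[O.O/X.X/X..]-1 (2,1)[O.O/X.X/.X.]-1 (2,2)[O.O/X.X/..X]-1
p3 O@[OXO/X.X/...]: (1,1)[OXO/XOX/...]-1* (2,0)[OXO/X.X/O..]-1 (2,1)[OXO/X.X/.O.]-1 (2,2)[OXO/X.X/..O]-1
p4 X@[OXO/XOX/...]: (2,0)[OXO/XOX/X..]+1* (2,1)[OXO/XOX/.X.]-1 (2,2)[OXO/XOX/..X]-1
p5 O@[OXO/XOX/X..] terminal -1; root [..O/X.X/...] d6

PV length from [..O/X.X/...]: 4 plies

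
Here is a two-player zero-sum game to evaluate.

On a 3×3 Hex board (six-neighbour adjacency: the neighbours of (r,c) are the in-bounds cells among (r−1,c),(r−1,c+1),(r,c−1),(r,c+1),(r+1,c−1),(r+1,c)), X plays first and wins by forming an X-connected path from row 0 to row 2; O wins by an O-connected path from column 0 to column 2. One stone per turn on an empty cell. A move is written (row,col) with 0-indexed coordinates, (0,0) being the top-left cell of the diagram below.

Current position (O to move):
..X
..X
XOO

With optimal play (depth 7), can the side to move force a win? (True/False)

O winning at [..X/..X/XOO]: False

[..X/..X/XOO] O move#1: (0,0):-1/O.X/..X/XOO*, (0,1):-1/.OX/..X/XOO, (1,0):-1/..X/O.X/XOO, (1,1):-1/..X/.OX/XOO
[O.X/..X/XOO] X move#2: (0,1):+1/OXX/..X/XOO*, (1,0):+1/O.X/X.X/XOO, (1,1):+1/O.X/.XX/XOO
[OXX/..X/XOO] O move#3: (1,0):-1/OXX/O.X/XOO*, (1,1):-1/OXX/.OX/XOO
[OXX/O.X/XOO] X move#4: (1,1):+1/OXX/OXX/XOO*
[OXX/OXX/XOO] end (terminal -1, O#5); searched ..X/..X/XOO to 7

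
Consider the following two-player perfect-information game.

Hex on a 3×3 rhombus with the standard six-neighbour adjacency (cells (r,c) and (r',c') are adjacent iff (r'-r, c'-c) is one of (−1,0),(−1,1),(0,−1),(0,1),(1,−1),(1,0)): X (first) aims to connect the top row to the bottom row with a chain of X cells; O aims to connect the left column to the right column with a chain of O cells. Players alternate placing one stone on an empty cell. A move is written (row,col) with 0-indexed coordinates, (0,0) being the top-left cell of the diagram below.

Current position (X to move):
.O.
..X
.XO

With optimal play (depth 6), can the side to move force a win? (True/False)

ply 1, X at .O./..X/.XO | (0,0)=+1→XO./..X/.XO*; (0,2)=+1→.OX/..X/.XO; (1,0)=+1→.O./X.X/.XO; (1,1)=-1→.O./.XX/.XO; (2,0)=-1→.O./..X/XXO
ply 2, O at XO./..X/.XO | (0,2)=-1→XOO/..X/.XO*; (1,0)=-1→XO./O.X/.XO; (1,1)=-1→XO./.OX/.XO; (2,0)=-1→XO./..X/OXO
ply 3, X at XOO/..X/.XO | (1,0)=+1→XOO/X.X/.XO*; (1,1)=-1→XOO/.XX/.XO; (2,0)=-1→XOO/..X/XXO
ply 4, O at XOO/X.X/.XO | (1,1)=-1→XOO/XOX/.XO*; (2,0)=-1→XOO/X.X/OXO
ply 5, X at XOO/XOX/.XO | (2,0)=+1→XOO/XOX/XXO*
ply 6: XOO/XOX/XXO is terminal -1 (O); from .O./..X/.XO depth 6

X winning at [.O./..X/.XO]: True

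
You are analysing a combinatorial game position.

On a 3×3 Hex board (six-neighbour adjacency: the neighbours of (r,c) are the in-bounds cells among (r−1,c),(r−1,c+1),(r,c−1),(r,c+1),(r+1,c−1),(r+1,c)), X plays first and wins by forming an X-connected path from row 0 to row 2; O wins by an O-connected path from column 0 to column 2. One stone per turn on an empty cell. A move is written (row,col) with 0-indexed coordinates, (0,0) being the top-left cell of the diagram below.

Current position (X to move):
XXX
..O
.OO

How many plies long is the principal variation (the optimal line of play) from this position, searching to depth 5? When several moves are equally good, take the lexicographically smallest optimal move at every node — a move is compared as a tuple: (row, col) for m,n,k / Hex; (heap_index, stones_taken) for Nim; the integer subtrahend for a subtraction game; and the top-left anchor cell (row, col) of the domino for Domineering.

PV length from [XXX/..O/.OO]: 3 plies

ply 1, X at XXX/..O/.OO | (1,0)=-1→XXX/X.O/.OO; (1,1)=-1→XXX/.XO/.OO; (2,0)=+1→XXX/..O/XOO*
ply 2, O at XXX/..O/XOO | (1,0)=-1→XXX/O.O/XOO*; (1,1)=-1→XXX/.OO/XOO
ply 3, X at XXX/O.O/XOO | (1,1)=+1→XXX/OXO/XOO*
ply 4: XXX/OXO/XOO is terminal -1 (O); from XXX/..O/.OO depth 5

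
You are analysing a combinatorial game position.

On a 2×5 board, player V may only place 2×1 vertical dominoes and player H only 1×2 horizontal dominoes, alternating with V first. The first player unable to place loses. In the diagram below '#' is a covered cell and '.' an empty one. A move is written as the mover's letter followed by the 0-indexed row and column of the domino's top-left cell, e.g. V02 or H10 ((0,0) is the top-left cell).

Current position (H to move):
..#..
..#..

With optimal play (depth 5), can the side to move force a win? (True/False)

H winning at [..#../..#..]: False

[..#../..#..] H move#1: H00:-1/###../..#..*, H03:-1/..###/..#.., H10:-1/..#../###.., H13:-1/..#../..###
[###../..#..] V move#2: V03:+1/####./..##.*, V04:+1/###.#/..#.#
[####./..##.] H move#3: H10:-1/####./####.*
[####./####.] V move#4: V04:+1/#####/#####*
[#####/#####] end (terminal -1, H#5); searched ..#../..#.. to 5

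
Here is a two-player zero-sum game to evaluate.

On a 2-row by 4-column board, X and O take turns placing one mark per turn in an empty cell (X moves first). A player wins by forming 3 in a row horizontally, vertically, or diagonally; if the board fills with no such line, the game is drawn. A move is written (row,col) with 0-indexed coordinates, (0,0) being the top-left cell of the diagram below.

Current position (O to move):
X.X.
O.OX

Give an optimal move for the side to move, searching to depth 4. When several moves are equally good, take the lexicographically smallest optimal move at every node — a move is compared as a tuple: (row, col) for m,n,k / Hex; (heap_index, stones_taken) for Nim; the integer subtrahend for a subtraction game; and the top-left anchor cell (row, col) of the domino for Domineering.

O's best at [X.X./O.OX]: (1,1)

[X.X./O.OX] O move#1: (0,1):+0/XOX./O.OX, (0,3):-1/X.XO/O.OX, (1,1):+1/X.X./OOOX*
[X.X./OOOX] end (terminal -1, X#2); searched X.X./O.OX to 4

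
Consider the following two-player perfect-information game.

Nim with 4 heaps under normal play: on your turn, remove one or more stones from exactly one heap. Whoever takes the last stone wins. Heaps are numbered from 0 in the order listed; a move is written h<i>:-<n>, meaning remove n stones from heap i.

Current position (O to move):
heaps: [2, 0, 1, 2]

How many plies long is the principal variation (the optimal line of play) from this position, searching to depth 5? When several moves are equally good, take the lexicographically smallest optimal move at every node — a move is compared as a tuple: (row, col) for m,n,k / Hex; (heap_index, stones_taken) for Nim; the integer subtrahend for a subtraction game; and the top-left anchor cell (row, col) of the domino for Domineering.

ply 1, O at (2,0,1,2) | h0:-1=-1→(1,0,1,2); h0:-2=-1→(0,0,1,2); h2:-1=+1→(2,0,0,2)*; h3:-1=-1→(2,0,1,1); h3:-2=-1→(2,0,1,0)
ply 2, X at (2,0,0,2) | h0:-1=-1→(1,0,0,2)*; h0:-2=-1→(0,0,0,2); h3:-1=-1→(2,0,0,1); h3:-2=-1→(2,0,0,0)
ply 3, O at (1,0,0,2) | h0:-1=-1→(0,0,0,2); h3:-1=+1→(1,0,0,1)*; h3:-2=-1→(1,0,0,0)
ply 4, X at (1,0,0,1) | h0:-1=-1→(0,0,0,1)*; h3:-1=-1→(1,0,0,0)
ply 5, O at (0,0,0,1) | h3:-1=+1→(0,0,0,0)*
ply 6: (0,0,0,0) is terminal -1 (X); from (2,0,1,2) depth 5

PV length from [(2,0,1,2)]: 5 plies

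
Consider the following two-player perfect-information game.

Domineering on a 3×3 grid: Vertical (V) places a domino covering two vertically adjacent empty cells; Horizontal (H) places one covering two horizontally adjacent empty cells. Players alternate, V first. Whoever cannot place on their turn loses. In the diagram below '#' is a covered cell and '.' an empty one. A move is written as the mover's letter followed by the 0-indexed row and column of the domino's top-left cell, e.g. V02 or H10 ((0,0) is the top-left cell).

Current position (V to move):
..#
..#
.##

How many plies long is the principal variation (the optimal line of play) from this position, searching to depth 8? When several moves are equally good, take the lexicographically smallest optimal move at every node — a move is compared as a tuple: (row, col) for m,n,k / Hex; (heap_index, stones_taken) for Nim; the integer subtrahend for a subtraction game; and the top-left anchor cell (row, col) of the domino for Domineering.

PV length from [..#/..#/.##]: 1 ply

p1 V@[..#/..#/.##]: V00[#.#/#.#/.##]+1* V01[.##/.##/.##]+1 V10[..#/#.#/###]-1
p2 H@[#.#/#.#/.##] terminal -1; root [..#/..#/.##] d8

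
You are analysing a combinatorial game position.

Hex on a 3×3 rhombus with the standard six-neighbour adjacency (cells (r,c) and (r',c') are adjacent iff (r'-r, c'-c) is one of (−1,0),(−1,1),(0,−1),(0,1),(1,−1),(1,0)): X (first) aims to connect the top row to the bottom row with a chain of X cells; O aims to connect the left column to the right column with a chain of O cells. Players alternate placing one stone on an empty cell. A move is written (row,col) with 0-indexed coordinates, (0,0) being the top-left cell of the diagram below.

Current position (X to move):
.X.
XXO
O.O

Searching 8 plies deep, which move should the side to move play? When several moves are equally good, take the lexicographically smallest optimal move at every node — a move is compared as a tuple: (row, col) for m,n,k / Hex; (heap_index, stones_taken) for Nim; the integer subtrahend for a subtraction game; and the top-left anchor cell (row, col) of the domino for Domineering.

[.X./XXO/O.O] X move#1: (0,0):-1/XX./XXO/O.O, (0,2):-1/.XX/XXO/O.O, (2,1):+1/.X./XXO/OXO*
[.X./XXO/OXO] end (terminal -1, O#2); searched .X./XXO/O.O to 8

X's best at [.X./XXO/O.O]: (2,1)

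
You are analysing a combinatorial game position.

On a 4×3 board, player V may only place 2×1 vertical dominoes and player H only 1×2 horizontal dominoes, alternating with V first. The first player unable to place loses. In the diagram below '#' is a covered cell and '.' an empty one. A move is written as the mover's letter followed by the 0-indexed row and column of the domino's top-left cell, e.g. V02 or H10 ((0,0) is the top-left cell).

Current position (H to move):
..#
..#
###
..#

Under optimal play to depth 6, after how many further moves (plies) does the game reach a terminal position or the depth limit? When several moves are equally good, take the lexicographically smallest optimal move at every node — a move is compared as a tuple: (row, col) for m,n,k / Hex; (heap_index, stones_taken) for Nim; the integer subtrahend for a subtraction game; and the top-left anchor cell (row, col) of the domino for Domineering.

PV length from [..#/..#/###/..#]: 1 ply

p1 H@[..#/..#/###/..#]: H00[###/..#/###/..#]+1* H10[..#/###/###/..#]+1 H30[..#/..#/###/###]-1
p2 V@[###/..#/###/..#] terminal -1; root [..#/..#/###/..#] d6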